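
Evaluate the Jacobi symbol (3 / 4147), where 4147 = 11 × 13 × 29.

-1

Reciprocity: 3 ≡ 3 and 4147 ≡ 3 (mod 4), so (3/4147) = −(4147/3).
Reduce top mod 3: now compute (1/3).
Reached (1/3) = 1. Collecting the sign flips along the way, the symbol is -1.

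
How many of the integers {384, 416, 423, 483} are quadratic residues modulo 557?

(384/557) = +1 → QR.
(416/557) = +1 → QR.
(423/557) = -1 → non-residue.
(483/557) = +1 → QR.
Total quadratic residues among the 4: 3.

3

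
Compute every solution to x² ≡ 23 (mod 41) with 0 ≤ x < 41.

8, 33

41 ≡ 1 (mod 4), so we find a root by search.
Trying successive values, 8² = 64 ≡ 23 (mod 41). The other root is 41 − 8 = 33.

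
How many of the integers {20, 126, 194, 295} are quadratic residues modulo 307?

(20/307) = -1 → non-residue.
(126/307) = -1 → non-residue.
(194/307) = -1 → non-residue.
(295/307) = +1 → QR.
Total quadratic residues among the 4: 1.

1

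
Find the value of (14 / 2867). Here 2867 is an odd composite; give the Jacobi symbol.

Pull out 2: since 2867 ≡ 3 (mod 8), (2/2867) = -1.
Reciprocity: 7 ≡ 3 and 2867 ≡ 3 (mod 4), so (7/2867) = −(2867/7).
Reduce top mod 7: now compute (4/7).
Pull out 2^2: since 7 ≡ 7 (mod 8), (2/7) = +1, so (2/7)^2 = +1.
Reached (1/7) = 1. Collecting the sign flips along the way, the symbol is +1.

1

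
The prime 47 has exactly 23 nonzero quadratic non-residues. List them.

Square k = 1,…,23 (k and 47−k give the same square):
1²=1, 2²=4, 3²=9, 4²=16, 5²=25, 6²=36, 7²≡2, 8²≡17, 9²≡34, 10²≡6, 11²≡27, 12²≡3, 13²≡28, 14²≡8, 15²≡37, 16²≡21, 17²≡7, 18²≡42, 19²≡32, 20²≡24, 21²≡18, 22²≡14, 23²≡12 (mod 47).
The residues are {1, 2, 3, 4, 6, 7, 8, 9, 12, 14, 16, 17, 18, 21, 24, 25, 27, 28, 32, 34, 36, 37, 42}; the non-residues are the remaining 23 nonzero classes.

5, 10, 11, 13, 15, 19, 20, 22, 23, 26, 29, 30, 31, 33, 35, 38, 39, 40, 41, 43, 44, 45, 46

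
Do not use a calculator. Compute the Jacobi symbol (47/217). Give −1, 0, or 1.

-1

Reciprocity: 47 ≡ 3 and 217 ≡ 1 (mod 4), so (47/217) = +(217/47).
Reduce top mod 47: now compute (29/47).
Reciprocity: 29 ≡ 1 and 47 ≡ 3 (mod 4), so (29/47) = +(47/29).
Reduce top mod 29: now compute (18/29).
Pull out 2: since 29 ≡ 5 (mod 8), (2/29) = -1.
Reciprocity: 9 ≡ 1 and 29 ≡ 1 (mod 4), so (9/29) = +(29/9).
Reduce top mod 9: now compute (2/9).
Pull out 2: since 9 ≡ 1 (mod 8), (2/9) = +1.
Reached (1/9) = 1. Collecting the sign flips along the way, the symbol is -1.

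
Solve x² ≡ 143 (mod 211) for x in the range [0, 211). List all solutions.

Since 211 ≡ 3 (mod 4), a square root of 143 is 143^((211+1)/4) = 143^53 mod 211.
Repeated squaring: 143^2≡193, 143^4≡113, 143^8≡109, 143^16≡65, 143^32≡5 (mod 211).
143^53 = 143^(32+16+4+1) ≡ 96 (mod 211).
Check: 96² = 9216 ≡ 143 (mod 211). The two roots are 96 and 115.

96, 115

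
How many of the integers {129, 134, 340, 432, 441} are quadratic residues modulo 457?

3

(129/457) = -1 → non-residue.
(134/457) = +1 → QR.
(340/457) = -1 → non-residue.
(432/457) = +1 → QR.
(441/457) = +1 → QR.
Total quadratic residues among the 5: 3.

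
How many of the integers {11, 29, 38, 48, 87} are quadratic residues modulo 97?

(11/97) = +1 → QR.
(29/97) = -1 → non-residue.
(38/97) = -1 → non-residue.
(48/97) = +1 → QR.
(87/97) = -1 → non-residue.
Total quadratic residues among the 5: 2.

2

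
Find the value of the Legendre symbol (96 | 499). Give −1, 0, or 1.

1

Pull out 2^5: since 499 ≡ 3 (mod 8), (2/499) = -1, so (2/499)^5 = -1.
Reciprocity: 3 ≡ 3 and 499 ≡ 3 (mod 4), so (3/499) = −(499/3).
Reduce top mod 3: now compute (1/3).
Reached (1/3) = 1. Collecting the sign flips along the way, the symbol is +1.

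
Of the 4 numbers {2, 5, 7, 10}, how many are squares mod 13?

1

(2/13) = -1 → non-residue.
(5/13) = -1 → non-residue.
(7/13) = -1 → non-residue.
(10/13) = +1 → QR.
Total quadratic residues among the 4: 1.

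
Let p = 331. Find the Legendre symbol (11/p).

Reciprocity: 11 ≡ 3 and 331 ≡ 3 (mod 4), so (11/331) = −(331/11).
Reduce top mod 11: now compute (1/11).
Reached (1/11) = 1. Collecting the sign flips along the way, the symbol is -1.

-1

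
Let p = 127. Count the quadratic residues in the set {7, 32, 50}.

(7/127) = -1 → non-residue.
(32/127) = +1 → QR.
(50/127) = +1 → QR.
Total quadratic residues among the 3: 2.

2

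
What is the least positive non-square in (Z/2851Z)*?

2

(2/2851) = −1, so 2 is the smallest positive non-residue mod 2851.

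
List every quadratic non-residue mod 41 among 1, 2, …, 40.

3, 6, 7, 11, 12, 13, 14, 15, 17, 19, 22, 24, 26, 27, 28, 29, 30, 34, 35, 38

Square k = 1,…,20 (k and 41−k give the same square):
1²=1, 2²=4, 3²=9, 4²=16, 5²=25, 6²=36, 7²≡8, 8²≡23, 9²≡40, 10²≡18, 11²≡39, 12²≡21, 13²≡5, 14²≡32, 15²≡20, 16²≡10, 17²≡2, 18²≡37, 19²≡33, 20²≡31 (mod 41).
The residues are {1, 2, 4, 5, 8, 9, 10, 16, 18, 20, 21, 23, 25, 31, 32, 33, 36, 37, 39, 40}; the non-residues are the remaining 20 nonzero classes.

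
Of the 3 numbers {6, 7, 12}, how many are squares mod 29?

2

(6/29) = +1 → QR.
(7/29) = +1 → QR.
(12/29) = -1 → non-residue.
Total quadratic residues among the 3: 2.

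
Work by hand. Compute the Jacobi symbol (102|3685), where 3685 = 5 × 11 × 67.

Pull out 2: since 3685 ≡ 5 (mod 8), (2/3685) = -1.
Reciprocity: 51 ≡ 3 and 3685 ≡ 1 (mod 4), so (51/3685) = +(3685/51).
Reduce top mod 51: now compute (13/51).
Reciprocity: 13 ≡ 1 and 51 ≡ 3 (mod 4), so (13/51) = +(51/13).
Reduce top mod 13: now compute (12/13).
Pull out 2^2: since 13 ≡ 5 (mod 8), (2/13) = -1, so (2/13)^2 = +1.
Reciprocity: 3 ≡ 3 and 13 ≡ 1 (mod 4), so (3/13) = +(13/3).
Reduce top mod 3: now compute (1/3).
Reached (1/3) = 1. Collecting the sign flips along the way, the symbol is -1.

-1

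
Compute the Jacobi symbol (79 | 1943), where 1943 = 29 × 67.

1

Reciprocity: 79 ≡ 3 and 1943 ≡ 3 (mod 4), so (79/1943) = −(1943/79).
Reduce top mod 79: now compute (47/79).
Reciprocity: 47 ≡ 3 and 79 ≡ 3 (mod 4), so (47/79) = −(79/47).
Reduce top mod 47: now compute (32/47).
Pull out 2^5: since 47 ≡ 7 (mod 8), (2/47) = +1, so (2/47)^5 = +1.
Reached (1/47) = 1. Collecting the sign flips along the way, the symbol is +1.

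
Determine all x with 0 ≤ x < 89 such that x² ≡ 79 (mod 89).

41, 48

89 ≡ 1 (mod 4), so we find a root by search.
Trying successive values, 41² = 1681 ≡ 79 (mod 89). The other root is 89 − 41 = 48.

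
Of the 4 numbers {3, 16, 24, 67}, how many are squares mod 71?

(3/71) = +1 → QR.
(16/71) = +1 → QR.
(24/71) = +1 → QR.
(67/71) = -1 → non-residue.
Total quadratic residues among the 4: 3.

3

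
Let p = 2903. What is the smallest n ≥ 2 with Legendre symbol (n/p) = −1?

5

(2/2903) = +1, so 2 is a residue.
(3/2903) = +1, so 3 is a residue.
(4/2903) = +1, so 4 is a residue.
(5/2903) = −1, so 5 is the smallest positive non-residue mod 2903.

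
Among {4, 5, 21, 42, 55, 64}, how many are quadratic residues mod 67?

(4/67) = +1 → QR.
(5/67) = -1 → non-residue.
(21/67) = +1 → QR.
(42/67) = -1 → non-residue.
(55/67) = +1 → QR.
(64/67) = +1 → QR.
Total quadratic residues among the 6: 4.

4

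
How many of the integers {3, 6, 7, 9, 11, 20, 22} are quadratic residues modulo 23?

(3/23) = +1 → QR.
(6/23) = +1 → QR.
(7/23) = -1 → non-residue.
(9/23) = +1 → QR.
(11/23) = -1 → non-residue.
(20/23) = -1 → non-residue.
(22/23) = -1 → non-residue.
Total quadratic residues among the 7: 3.

3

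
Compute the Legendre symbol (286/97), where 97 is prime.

-1

First reduce: 286 ≡ 92 (mod 97).
Pull out 2^2: since 97 ≡ 1 (mod 8), (2/97) = +1, so (2/97)^2 = +1.
Reciprocity: 23 ≡ 3 and 97 ≡ 1 (mod 4), so (23/97) = +(97/23).
Reduce top mod 23: now compute (5/23).
Reciprocity: 5 ≡ 1 and 23 ≡ 3 (mod 4), so (5/23) = +(23/5).
Reduce top mod 5: now compute (3/5).
Reciprocity: 3 ≡ 3 and 5 ≡ 1 (mod 4), so (3/5) = +(5/3).
Reduce top mod 3: now compute (2/3).
Pull out 2: since 3 ≡ 3 (mod 8), (2/3) = -1.
Reached (1/3) = 1. Collecting the sign flips along the way, the symbol is -1.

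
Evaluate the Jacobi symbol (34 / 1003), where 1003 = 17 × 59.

0

Pull out 2: since 1003 ≡ 3 (mod 8), (2/1003) = -1.
Reciprocity: 17 ≡ 1 and 1003 ≡ 3 (mod 4), so (17/1003) = +(1003/17).
Reduce top mod 17: now compute (0/17).
Top reduces to 0: gcd > 1, so the symbol is 0.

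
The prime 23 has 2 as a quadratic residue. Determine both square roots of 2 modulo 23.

Since 23 ≡ 3 (mod 4), a square root of 2 is 2^((23+1)/4) = 2^6 mod 23.
Repeated squaring: 2^2≡4, 2^4≡16 (mod 23).
2^6 = 2^(4+2) ≡ 18 (mod 23).
Check: 18² = 324 ≡ 2 (mod 23). The two roots are 5 and 18.

5, 18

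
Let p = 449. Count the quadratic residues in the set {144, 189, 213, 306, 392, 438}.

(144/449) = +1 → QR.
(189/449) = -1 → non-residue.
(213/449) = +1 → QR.
(306/449) = -1 → non-residue.
(392/449) = +1 → QR.
(438/449) = +1 → QR.
Total quadratic residues among the 6: 4.

4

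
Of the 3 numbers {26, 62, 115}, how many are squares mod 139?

0

(26/139) = -1 → non-residue.
(62/139) = -1 → non-residue.
(115/139) = -1 → non-residue.
Total quadratic residues among the 3: 0.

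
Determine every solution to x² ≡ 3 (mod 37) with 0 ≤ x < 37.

37 ≡ 1 (mod 4), so we find a root by search.
Trying successive values, 15² = 225 ≡ 3 (mod 37). The other root is 37 − 15 = 22.

15, 22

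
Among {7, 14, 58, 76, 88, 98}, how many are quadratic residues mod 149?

3

(7/149) = +1 → QR.
(14/149) = -1 → non-residue.
(58/149) = -1 → non-residue.
(76/149) = +1 → QR.
(88/149) = +1 → QR.
(98/149) = -1 → non-residue.
Total quadratic residues among the 6: 3.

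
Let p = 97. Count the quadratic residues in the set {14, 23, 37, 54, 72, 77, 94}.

3

(14/97) = -1 → non-residue.
(23/97) = -1 → non-residue.
(37/97) = -1 → non-residue.
(54/97) = +1 → QR.
(72/97) = +1 → QR.
(77/97) = -1 → non-residue.
(94/97) = +1 → QR.
Total quadratic residues among the 7: 3.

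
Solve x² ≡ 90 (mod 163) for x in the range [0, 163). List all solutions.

Since 163 ≡ 3 (mod 4), a square root of 90 is 90^((163+1)/4) = 90^41 mod 163.
Repeated squaring: 90^2≡113, 90^4≡55, 90^8≡91, 90^16≡131, 90^32≡46 (mod 163).
90^41 = 90^(32+8+1) ≡ 47 (mod 163).
Check: 47² = 2209 ≡ 90 (mod 163). The two roots are 47 and 116.

47, 116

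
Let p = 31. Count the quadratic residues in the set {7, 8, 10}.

3

(7/31) = +1 → QR.
(8/31) = +1 → QR.
(10/31) = +1 → QR.
Total quadratic residues among the 3: 3.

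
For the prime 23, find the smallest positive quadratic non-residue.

(2/23) = +1, so 2 is a residue.
(3/23) = +1, so 3 is a residue.
(4/23) = +1, so 4 is a residue.
(5/23) = −1, so 5 is the smallest positive non-residue mod 23.

5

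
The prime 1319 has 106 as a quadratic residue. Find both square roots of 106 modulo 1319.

Since 1319 ≡ 3 (mod 4), a square root of 106 is 106^((1319+1)/4) = 106^330 mod 1319.
Repeated squaring: 106^2≡684, 106^4≡930, 106^8≡955, 106^16≡596, 106^32≡405, 106^64≡469, 106^128≡1007, 106^256≡1057 (mod 1319).
106^330 = 106^(256+64+8+2) ≡ 804 (mod 1319).
Check: 804² = 646416 ≡ 106 (mod 1319). The two roots are 515 and 804.

515, 804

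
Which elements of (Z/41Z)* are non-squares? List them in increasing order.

3,6,7,11,12,13,14,15,17,19,22,24,26,27,28,29,30,34,35,38

Square k = 1,…,20 (k and 41−k give the same square):
1²=1, 2²=4, 3²=9, 4²=16, 5²=25, 6²=36, 7²≡8, 8²≡23, 9²≡40, 10²≡18, 11²≡39, 12²≡21, 13²≡5, 14²≡32, 15²≡20, 16²≡10, 17²≡2, 18²≡37, 19²≡33, 20²≡31 (mod 41).
The residues are {1, 2, 4, 5, 8, 9, 10, 16, 18, 20, 21, 23, 25, 31, 32, 33, 36, 37, 39, 40}; the non-residues are the remaining 20 nonzero classes.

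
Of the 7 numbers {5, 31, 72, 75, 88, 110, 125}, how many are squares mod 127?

3

(5/127) = -1 → non-residue.
(31/127) = +1 → QR.
(72/127) = +1 → QR.
(75/127) = -1 → non-residue.
(88/127) = +1 → QR.
(110/127) = -1 → non-residue.
(125/127) = -1 → non-residue.
Total quadratic residues among the 7: 3.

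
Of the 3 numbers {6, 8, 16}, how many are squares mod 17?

2

(6/17) = -1 → non-residue.
(8/17) = +1 → QR.
(16/17) = +1 → QR.
Total quadratic residues among the 3: 2.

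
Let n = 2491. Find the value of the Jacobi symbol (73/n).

Reciprocity: 73 ≡ 1 and 2491 ≡ 3 (mod 4), so (73/2491) = +(2491/73).
Reduce top mod 73: now compute (9/73).
Reciprocity: 9 ≡ 1 and 73 ≡ 1 (mod 4), so (9/73) = +(73/9).
Reduce top mod 9: now compute (1/9).
Reached (1/9) = 1. Collecting the sign flips along the way, the symbol is +1.

1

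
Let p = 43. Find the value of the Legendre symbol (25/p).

1

Euler's criterion: (25/43) ≡ 25^21 (mod 43).
25^2 ≡ 23 (mod 43)
25^4 ≡ 13 (mod 43)
25^8 ≡ 40 (mod 43)
25^16 ≡ 9 (mod 43)
25^21 = 25^(16+4+1) ≡ 1 (mod 43).
Result is 1, so (25/43) = 1.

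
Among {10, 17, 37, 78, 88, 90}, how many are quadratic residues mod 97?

1

(10/97) = -1 → non-residue.
(17/97) = -1 → non-residue.
(37/97) = -1 → non-residue.
(78/97) = -1 → non-residue.
(88/97) = +1 → QR.
(90/97) = -1 → non-residue.
Total quadratic residues among the 6: 1.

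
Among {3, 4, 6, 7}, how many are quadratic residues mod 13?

(3/13) = +1 → QR.
(4/13) = +1 → QR.
(6/13) = -1 → non-residue.
(7/13) = -1 → non-residue.
Total quadratic residues among the 4: 2.

2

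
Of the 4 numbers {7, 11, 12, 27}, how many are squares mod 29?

1

(7/29) = +1 → QR.
(11/29) = -1 → non-residue.
(12/29) = -1 → non-residue.
(27/29) = -1 → non-residue.
Total quadratic residues among the 4: 1.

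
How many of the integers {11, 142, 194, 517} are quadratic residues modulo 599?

1

(11/599) = -1 → non-residue.
(142/599) = +1 → QR.
(194/599) = -1 → non-residue.
(517/599) = -1 → non-residue.
Total quadratic residues among the 4: 1.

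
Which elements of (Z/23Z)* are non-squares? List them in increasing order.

Square k = 1,…,11 (k and 23−k give the same square):
1²=1, 2²=4, 3²=9, 4²=16, 5²≡2, 6²≡13, 7²≡3, 8²≡18, 9²≡12, 10²≡8, 11²≡6 (mod 23).
The residues are {1, 2, 3, 4, 6, 8, 9, 12, 13, 16, 18}; the non-residues are the remaining 11 nonzero classes.

5 7 10 11 14 15 17 19 20 21 22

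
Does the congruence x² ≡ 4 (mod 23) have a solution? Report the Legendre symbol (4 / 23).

1

Euler's criterion: (4/23) ≡ 4^11 (mod 23).
4^2 ≡ 16 (mod 23)
4^4 ≡ 3 (mod 23)
4^8 ≡ 9 (mod 23)
4^11 = 4^(8+2+1) ≡ 1 (mod 23).
Result is 1, so (4/23) = 1.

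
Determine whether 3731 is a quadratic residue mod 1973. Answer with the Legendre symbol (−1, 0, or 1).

-1

First reduce: 3731 ≡ 1758 (mod 1973).
Pull out 2: since 1973 ≡ 5 (mod 8), (2/1973) = -1.
Reciprocity: 879 ≡ 3 and 1973 ≡ 1 (mod 4), so (879/1973) = +(1973/879).
Reduce top mod 879: now compute (215/879).
Reciprocity: 215 ≡ 3 and 879 ≡ 3 (mod 4), so (215/879) = −(879/215).
Reduce top mod 215: now compute (19/215).
Reciprocity: 19 ≡ 3 and 215 ≡ 3 (mod 4), so (19/215) = −(215/19).
Reduce top mod 19: now compute (6/19).
Pull out 2: since 19 ≡ 3 (mod 8), (2/19) = -1.
Reciprocity: 3 ≡ 3 and 19 ≡ 3 (mod 4), so (3/19) = −(19/3).
Reduce top mod 3: now compute (1/3).
Reached (1/3) = 1. Collecting the sign flips along the way, the symbol is -1.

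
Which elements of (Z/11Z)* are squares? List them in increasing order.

Square k = 1,…,5 (k and 11−k give the same square):
1²=1, 2²=4, 3²=9, 4²≡5, 5²≡3 (mod 11).
So the quadratic residues mod 11 are {1, 3, 4, 5, 9}.

1 3 4 5 9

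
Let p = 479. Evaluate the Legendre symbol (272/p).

-1

Euler's criterion: (272/479) ≡ 272^239 (mod 479).
272^2 ≡ 218 (mod 479)
272^4 ≡ 103 (mod 479)
272^8 ≡ 71 (mod 479)
272^16 ≡ 251 (mod 479)
272^32 ≡ 252 (mod 479)
272^64 ≡ 276 (mod 479)
272^128 ≡ 15 (mod 479)
272^239 = 272^(128+64+32+8+4+2+1) ≡ 478 (mod 479).
Result is 478 ≡ −1, so (272/479) = −1.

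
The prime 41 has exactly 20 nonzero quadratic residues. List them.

Square k = 1,…,20 (k and 41−k give the same square):
1²=1, 2²=4, 3²=9, 4²=16, 5²=25, 6²=36, 7²≡8, 8²≡23, 9²≡40, 10²≡18, 11²≡39, 12²≡21, 13²≡5, 14²≡32, 15²≡20, 16²≡10, 17²≡2, 18²≡37, 19²≡33, 20²≡31 (mod 41).
So the quadratic residues mod 41 are {1, 2, 4, 5, 8, 9, 10, 16, 18, 20, 21, 23, 25, 31, 32, 33, 36, 37, 39, 40}.

1,2,4,5,8,9,10,16,18,20,21,23,25,31,32,33,36,37,39,40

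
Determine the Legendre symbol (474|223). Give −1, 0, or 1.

First reduce: 474 ≡ 28 (mod 223).
Pull out 2^2: since 223 ≡ 7 (mod 8), (2/223) = +1, so (2/223)^2 = +1.
Reciprocity: 7 ≡ 3 and 223 ≡ 3 (mod 4), so (7/223) = −(223/7).
Reduce top mod 7: now compute (6/7).
Pull out 2: since 7 ≡ 7 (mod 8), (2/7) = +1.
Reciprocity: 3 ≡ 3 and 7 ≡ 3 (mod 4), so (3/7) = −(7/3).
Reduce top mod 3: now compute (1/3).
Reached (1/3) = 1. Collecting the sign flips along the way, the symbol is +1.

1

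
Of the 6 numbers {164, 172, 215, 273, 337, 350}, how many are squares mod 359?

2

(164/359) = +1 → QR.
(172/359) = -1 → non-residue.
(215/359) = -1 → non-residue.
(273/359) = +1 → QR.
(337/359) = -1 → non-residue.
(350/359) = -1 → non-residue.
Total quadratic residues among the 6: 2.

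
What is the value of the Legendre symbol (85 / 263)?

-1

Reciprocity: 85 ≡ 1 and 263 ≡ 3 (mod 4), so (85/263) = +(263/85).
Reduce top mod 85: now compute (8/85).
Pull out 2^3: since 85 ≡ 5 (mod 8), (2/85) = -1, so (2/85)^3 = -1.
Reached (1/85) = 1. Collecting the sign flips along the way, the symbol is -1.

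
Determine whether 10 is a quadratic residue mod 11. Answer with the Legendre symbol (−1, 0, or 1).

-1

Pull out 2: since 11 ≡ 3 (mod 8), (2/11) = -1.
Reciprocity: 5 ≡ 1 and 11 ≡ 3 (mod 4), so (5/11) = +(11/5).
Reduce top mod 5: now compute (1/5).
Reached (1/5) = 1. Collecting the sign flips along the way, the symbol is -1.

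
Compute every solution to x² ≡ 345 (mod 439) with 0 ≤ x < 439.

Since 439 ≡ 3 (mod 4), a square root of 345 is 345^((439+1)/4) = 345^110 mod 439.
Repeated squaring: 345^2≡56, 345^4≡63, 345^8≡18, 345^16≡324, 345^32≡55, 345^64≡391 (mod 439).
345^110 = 345^(64+32+8+4+2) ≡ 28 (mod 439).
Check: 28² = 784 ≡ 345 (mod 439). The two roots are 28 and 411.

28, 411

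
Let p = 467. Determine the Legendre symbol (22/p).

Pull out 2: since 467 ≡ 3 (mod 8), (2/467) = -1.
Reciprocity: 11 ≡ 3 and 467 ≡ 3 (mod 4), so (11/467) = −(467/11).
Reduce top mod 11: now compute (5/11).
Reciprocity: 5 ≡ 1 and 11 ≡ 3 (mod 4), so (5/11) = +(11/5).
Reduce top mod 5: now compute (1/5).
Reached (1/5) = 1. Collecting the sign flips along the way, the symbol is +1.

1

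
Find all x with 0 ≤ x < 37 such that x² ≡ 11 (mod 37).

14, 23

37 ≡ 1 (mod 4), so we find a root by search.
Trying successive values, 14² = 196 ≡ 11 (mod 37). The other root is 37 − 14 = 23.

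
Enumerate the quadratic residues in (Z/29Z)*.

1 4 5 6 7 9 13 16 20 22 23 24 25 28

Square k = 1,…,14 (k and 29−k give the same square):
1²=1, 2²=4, 3²=9, 4²=16, 5²=25, 6²≡7, 7²≡20, 8²≡6, 9²≡23, 10²≡13, 11²≡5, 12²≡28, 13²≡24, 14²≡22 (mod 29).
So the quadratic residues mod 29 are {1, 4, 5, 6, 7, 9, 13, 16, 20, 22, 23, 24, 25, 28}.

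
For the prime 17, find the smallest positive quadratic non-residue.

(2/17) = +1, so 2 is a residue.
(3/17) = −1, so 3 is the smallest positive non-residue mod 17.

3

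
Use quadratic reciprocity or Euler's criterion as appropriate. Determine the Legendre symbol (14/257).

-1

Pull out 2: since 257 ≡ 1 (mod 8), (2/257) = +1.
Reciprocity: 7 ≡ 3 and 257 ≡ 1 (mod 4), so (7/257) = +(257/7).
Reduce top mod 7: now compute (5/7).
Reciprocity: 5 ≡ 1 and 7 ≡ 3 (mod 4), so (5/7) = +(7/5).
Reduce top mod 5: now compute (2/5).
Pull out 2: since 5 ≡ 5 (mod 8), (2/5) = -1.
Reached (1/5) = 1. Collecting the sign flips along the way, the symbol is -1.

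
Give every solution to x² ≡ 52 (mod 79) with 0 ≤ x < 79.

17, 62

Since 79 ≡ 3 (mod 4), a square root of 52 is 52^((79+1)/4) = 52^20 mod 79.
Repeated squaring: 52^2≡18, 52^4≡8, 52^8≡64, 52^16≡67 (mod 79).
52^20 = 52^(16+4) ≡ 62 (mod 79).
Check: 62² = 3844 ≡ 52 (mod 79). The two roots are 17 and 62.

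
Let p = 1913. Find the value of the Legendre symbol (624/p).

1

Pull out 2^4: since 1913 ≡ 1 (mod 8), (2/1913) = +1, so (2/1913)^4 = +1.
Reciprocity: 39 ≡ 3 and 1913 ≡ 1 (mod 4), so (39/1913) = +(1913/39).
Reduce top mod 39: now compute (2/39).
Pull out 2: since 39 ≡ 7 (mod 8), (2/39) = +1.
Reached (1/39) = 1. Collecting the sign flips along the way, the symbol is +1.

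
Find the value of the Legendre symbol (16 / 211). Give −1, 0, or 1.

Euler's criterion: (16/211) ≡ 16^105 (mod 211).
16^2 ≡ 45 (mod 211)
16^4 ≡ 126 (mod 211)
16^8 ≡ 51 (mod 211)
16^16 ≡ 69 (mod 211)
16^32 ≡ 119 (mod 211)
16^64 ≡ 24 (mod 211)
16^105 = 16^(64+32+8+1) ≡ 1 (mod 211).
Result is 1, so (16/211) = 1.

1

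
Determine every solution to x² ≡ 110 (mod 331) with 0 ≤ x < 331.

21, 310

Since 331 ≡ 3 (mod 4), a square root of 110 is 110^((331+1)/4) = 110^83 mod 331.
Repeated squaring: 110^2≡184, 110^4≡94, 110^8≡230, 110^16≡271, 110^32≡290, 110^64≡26 (mod 331).
110^83 = 110^(64+16+2+1) ≡ 21 (mod 331).
Check: 21² = 441 ≡ 110 (mod 331). The two roots are 21 and 310.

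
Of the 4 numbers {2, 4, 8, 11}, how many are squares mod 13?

1

(2/13) = -1 → non-residue.
(4/13) = +1 → QR.
(8/13) = -1 → non-residue.
(11/13) = -1 → non-residue.
Total quadratic residues among the 4: 1.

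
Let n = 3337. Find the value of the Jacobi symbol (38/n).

Pull out 2: since 3337 ≡ 1 (mod 8), (2/3337) = +1.
Reciprocity: 19 ≡ 3 and 3337 ≡ 1 (mod 4), so (19/3337) = +(3337/19).
Reduce top mod 19: now compute (12/19).
Pull out 2^2: since 19 ≡ 3 (mod 8), (2/19) = -1, so (2/19)^2 = +1.
Reciprocity: 3 ≡ 3 and 19 ≡ 3 (mod 4), so (3/19) = −(19/3).
Reduce top mod 3: now compute (1/3).
Reached (1/3) = 1. Collecting the sign flips along the way, the symbol is -1.

-1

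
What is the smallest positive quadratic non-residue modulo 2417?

3

(2/2417) = +1, so 2 is a residue.
(3/2417) = −1, so 3 is the smallest positive non-residue mod 2417.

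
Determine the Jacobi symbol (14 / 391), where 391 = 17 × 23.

1

Pull out 2: since 391 ≡ 7 (mod 8), (2/391) = +1.
Reciprocity: 7 ≡ 3 and 391 ≡ 3 (mod 4), so (7/391) = −(391/7).
Reduce top mod 7: now compute (6/7).
Pull out 2: since 7 ≡ 7 (mod 8), (2/7) = +1.
Reciprocity: 3 ≡ 3 and 7 ≡ 3 (mod 4), so (3/7) = −(7/3).
Reduce top mod 3: now compute (1/3).
Reached (1/3) = 1. Collecting the sign flips along the way, the symbol is +1.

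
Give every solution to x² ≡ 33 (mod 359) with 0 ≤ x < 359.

Since 359 ≡ 3 (mod 4), a square root of 33 is 33^((359+1)/4) = 33^90 mod 359.
Repeated squaring: 33^2≡12, 33^4≡144, 33^8≡273, 33^16≡216, 33^32≡345, 33^64≡196 (mod 359).
33^90 = 33^(64+16+8+2) ≡ 266 (mod 359).
Check: 266² = 70756 ≡ 33 (mod 359). The two roots are 93 and 266.

93, 266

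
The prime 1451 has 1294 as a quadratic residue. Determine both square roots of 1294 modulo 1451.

100, 1351

Since 1451 ≡ 3 (mod 4), a square root of 1294 is 1294^((1451+1)/4) = 1294^363 mod 1451.
Repeated squaring: 1294^2≡1433, 1294^4≡324, 1294^8≡504, 1294^16≡91, 1294^32≡1026, 1294^64≡701, 1294^128≡963, 1294^256≡180 (mod 1451).
1294^363 = 1294^(256+64+32+8+2+1) ≡ 100 (mod 1451).
Check: 100² = 10000 ≡ 1294 (mod 1451). The two roots are 100 and 1351.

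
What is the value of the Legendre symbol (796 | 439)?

First reduce: 796 ≡ 357 (mod 439).
Reciprocity: 357 ≡ 1 and 439 ≡ 3 (mod 4), so (357/439) = +(439/357).
Reduce top mod 357: now compute (82/357).
Pull out 2: since 357 ≡ 5 (mod 8), (2/357) = -1.
Reciprocity: 41 ≡ 1 and 357 ≡ 1 (mod 4), so (41/357) = +(357/41).
Reduce top mod 41: now compute (29/41).
Reciprocity: 29 ≡ 1 and 41 ≡ 1 (mod 4), so (29/41) = +(41/29).
Reduce top mod 29: now compute (12/29).
Pull out 2^2: since 29 ≡ 5 (mod 8), (2/29) = -1, so (2/29)^2 = +1.
Reciprocity: 3 ≡ 3 and 29 ≡ 1 (mod 4), so (3/29) = +(29/3).
Reduce top mod 3: now compute (2/3).
Pull out 2: since 3 ≡ 3 (mod 8), (2/3) = -1.
Reached (1/3) = 1. Collecting the sign flips along the way, the symbol is +1.

1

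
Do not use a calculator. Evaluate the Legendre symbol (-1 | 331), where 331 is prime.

First reduce: -1 ≡ 330 (mod 331).
Pull out 2: since 331 ≡ 3 (mod 8), (2/331) = -1.
Reciprocity: 165 ≡ 1 and 331 ≡ 3 (mod 4), so (165/331) = +(331/165).
Reduce top mod 165: now compute (1/165).
Reached (1/165) = 1. Collecting the sign flips along the way, the symbol is -1.

-1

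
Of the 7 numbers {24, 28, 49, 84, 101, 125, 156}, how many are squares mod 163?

(24/163) = +1 → QR.
(28/163) = -1 → non-residue.
(49/163) = +1 → QR.
(84/163) = +1 → QR.
(101/163) = -1 → non-residue.
(125/163) = -1 → non-residue.
(156/163) = +1 → QR.
Total quadratic residues among the 7: 4.

4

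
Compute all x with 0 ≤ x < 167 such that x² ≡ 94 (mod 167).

Since 167 ≡ 3 (mod 4), a square root of 94 is 94^((167+1)/4) = 94^42 mod 167.
Repeated squaring: 94^2≡152, 94^4≡58, 94^8≡24, 94^16≡75, 94^32≡114 (mod 167).
94^42 = 94^(32+8+2) ≡ 42 (mod 167).
Check: 42² = 1764 ≡ 94 (mod 167). The two roots are 42 and 125.

42, 125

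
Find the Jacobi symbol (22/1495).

1

Pull out 2: since 1495 ≡ 7 (mod 8), (2/1495) = +1.
Reciprocity: 11 ≡ 3 and 1495 ≡ 3 (mod 4), so (11/1495) = −(1495/11).
Reduce top mod 11: now compute (10/11).
Pull out 2: since 11 ≡ 3 (mod 8), (2/11) = -1.
Reciprocity: 5 ≡ 1 and 11 ≡ 3 (mod 4), so (5/11) = +(11/5).
Reduce top mod 5: now compute (1/5).
Reached (1/5) = 1. Collecting the sign flips along the way, the symbol is +1.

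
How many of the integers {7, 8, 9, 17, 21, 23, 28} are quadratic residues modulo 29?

4

(7/29) = +1 → QR.
(8/29) = -1 → non-residue.
(9/29) = +1 → QR.
(17/29) = -1 → non-residue.
(21/29) = -1 → non-residue.
(23/29) = +1 → QR.
(28/29) = +1 → QR.
Total quadratic residues among the 7: 4.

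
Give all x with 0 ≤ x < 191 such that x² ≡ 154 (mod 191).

Since 191 ≡ 3 (mod 4), a square root of 154 is 154^((191+1)/4) = 154^48 mod 191.
Repeated squaring: 154^2≡32, 154^4≡69, 154^8≡177, 154^16≡5, 154^32≡25 (mod 191).
154^48 = 154^(32+16) ≡ 125 (mod 191).
Check: 125² = 15625 ≡ 154 (mod 191). The two roots are 66 and 125.

66, 125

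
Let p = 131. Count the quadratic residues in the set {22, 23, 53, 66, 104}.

(22/131) = -1 → non-residue.
(23/131) = -1 → non-residue.
(53/131) = +1 → QR.
(66/131) = -1 → non-residue.
(104/131) = -1 → non-residue.
Total quadratic residues among the 5: 1.

1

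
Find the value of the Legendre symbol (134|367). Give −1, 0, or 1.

1

Pull out 2: since 367 ≡ 7 (mod 8), (2/367) = +1.
Reciprocity: 67 ≡ 3 and 367 ≡ 3 (mod 4), so (67/367) = −(367/67).
Reduce top mod 67: now compute (32/67).
Pull out 2^5: since 67 ≡ 3 (mod 8), (2/67) = -1, so (2/67)^5 = -1.
Reached (1/67) = 1. Collecting the sign flips along the way, the symbol is +1.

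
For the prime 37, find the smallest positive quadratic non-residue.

(2/37) = −1, so 2 is the smallest positive non-residue mod 37.

2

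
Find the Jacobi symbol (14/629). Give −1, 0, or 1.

Pull out 2: since 629 ≡ 5 (mod 8), (2/629) = -1.
Reciprocity: 7 ≡ 3 and 629 ≡ 1 (mod 4), so (7/629) = +(629/7).
Reduce top mod 7: now compute (6/7).
Pull out 2: since 7 ≡ 7 (mod 8), (2/7) = +1.
Reciprocity: 3 ≡ 3 and 7 ≡ 3 (mod 4), so (3/7) = −(7/3).
Reduce top mod 3: now compute (1/3).
Reached (1/3) = 1. Collecting the sign flips along the way, the symbol is +1.

1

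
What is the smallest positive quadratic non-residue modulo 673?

5

(2/673) = +1, so 2 is a residue.
(3/673) = +1, so 3 is a residue.
(4/673) = +1, so 4 is a residue.
(5/673) = −1, so 5 is the smallest positive non-residue mod 673.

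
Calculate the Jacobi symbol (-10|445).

0

First reduce: -10 ≡ 435 (mod 445).
Reciprocity: 435 ≡ 3 and 445 ≡ 1 (mod 4), so (435/445) = +(445/435).
Reduce top mod 435: now compute (10/435).
Pull out 2: since 435 ≡ 3 (mod 8), (2/435) = -1.
Reciprocity: 5 ≡ 1 and 435 ≡ 3 (mod 4), so (5/435) = +(435/5).
Reduce top mod 5: now compute (0/5).
Top reduces to 0: gcd > 1, so the symbol is 0.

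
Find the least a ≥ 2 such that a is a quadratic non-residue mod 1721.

3

(2/1721) = +1, so 2 is a residue.
(3/1721) = −1, so 3 is the smallest positive non-residue mod 1721.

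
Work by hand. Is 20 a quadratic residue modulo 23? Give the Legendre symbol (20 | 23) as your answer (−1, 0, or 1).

Euler's criterion: (20/23) ≡ 20^11 (mod 23).
20^2 ≡ 9 (mod 23)
20^4 ≡ 12 (mod 23)
20^8 ≡ 6 (mod 23)
20^11 = 20^(8+2+1) ≡ 22 (mod 23).
Result is 22 ≡ −1, so (20/23) = −1.

-1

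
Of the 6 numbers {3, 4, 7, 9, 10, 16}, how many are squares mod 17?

3

(3/17) = -1 → non-residue.
(4/17) = +1 → QR.
(7/17) = -1 → non-residue.
(9/17) = +1 → QR.
(10/17) = -1 → non-residue.
(16/17) = +1 → QR.
Total quadratic residues among the 6: 3.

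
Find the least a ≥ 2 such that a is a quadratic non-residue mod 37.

2

(2/37) = −1, so 2 is the smallest positive non-residue mod 37.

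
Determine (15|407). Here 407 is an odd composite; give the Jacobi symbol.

Reciprocity: 15 ≡ 3 and 407 ≡ 3 (mod 4), so (15/407) = −(407/15).
Reduce top mod 15: now compute (2/15).
Pull out 2: since 15 ≡ 7 (mod 8), (2/15) = +1.
Reached (1/15) = 1. Collecting the sign flips along the way, the symbol is -1.

-1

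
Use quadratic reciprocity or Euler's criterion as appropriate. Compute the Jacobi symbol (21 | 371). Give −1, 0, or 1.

0

Reciprocity: 21 ≡ 1 and 371 ≡ 3 (mod 4), so (21/371) = +(371/21).
Reduce top mod 21: now compute (14/21).
Pull out 2: since 21 ≡ 5 (mod 8), (2/21) = -1.
Reciprocity: 7 ≡ 3 and 21 ≡ 1 (mod 4), so (7/21) = +(21/7).
Reduce top mod 7: now compute (0/7).
Top reduces to 0: gcd > 1, so the symbol is 0.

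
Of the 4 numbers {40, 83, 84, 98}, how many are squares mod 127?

2

(40/127) = -1 → non-residue.
(83/127) = -1 → non-residue.
(84/127) = +1 → QR.
(98/127) = +1 → QR.
Total quadratic residues among the 4: 2.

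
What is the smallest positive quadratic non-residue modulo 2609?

(2/2609) = +1, so 2 is a residue.
(3/2609) = −1, so 3 is the smallest positive non-residue mod 2609.

3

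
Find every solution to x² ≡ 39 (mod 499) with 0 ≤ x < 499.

187, 312

Since 499 ≡ 3 (mod 4), a square root of 39 is 39^((499+1)/4) = 39^125 mod 499.
Repeated squaring: 39^2≡24, 39^4≡77, 39^8≡440, 39^16≡487, 39^32≡144, 39^64≡277 (mod 499).
39^125 = 39^(64+32+16+8+4+1) ≡ 187 (mod 499).
Check: 187² = 34969 ≡ 39 (mod 499). The two roots are 187 and 312.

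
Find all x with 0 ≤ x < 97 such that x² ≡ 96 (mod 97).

22, 75

97 ≡ 1 (mod 4), so we find a root by search.
Trying successive values, 22² = 484 ≡ 96 (mod 97). The other root is 97 − 22 = 75.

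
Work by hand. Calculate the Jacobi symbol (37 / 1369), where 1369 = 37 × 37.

Reciprocity: 37 ≡ 1 and 1369 ≡ 1 (mod 4), so (37/1369) = +(1369/37).
Reduce top mod 37: now compute (0/37).
Top reduces to 0: gcd > 1, so the symbol is 0.

0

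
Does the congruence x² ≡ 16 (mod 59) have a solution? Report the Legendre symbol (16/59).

Euler's criterion: (16/59) ≡ 16^29 (mod 59).
16^2 ≡ 20 (mod 59)
16^4 ≡ 46 (mod 59)
16^8 ≡ 51 (mod 59)
16^16 ≡ 5 (mod 59)
16^29 = 16^(16+8+4+1) ≡ 1 (mod 59).
Result is 1, so (16/59) = 1.

1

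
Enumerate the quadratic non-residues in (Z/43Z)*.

Square k = 1,…,21 (k and 43−k give the same square):
1²=1, 2²=4, 3²=9, 4²=16, 5²=25, 6²=36, 7²≡6, 8²≡21, 9²≡38, 10²≡14, 11²≡35, 12²≡15, 13²≡40, 14²≡24, 15²≡10, 16²≡41, 17²≡31, 18²≡23, 19²≡17, 20²≡13, 21²≡11 (mod 43).
The residues are {1, 4, 6, 9, 10, 11, 13, 14, 15, 16, 17, 21, 23, 24, 25, 31, 35, 36, 38, 40, 41}; the non-residues are the remaining 21 nonzero classes.

2, 3, 5, 7, 8, 12, 18, 19, 20, 22, 26, 27, 28, 29, 30, 32, 33, 34, 37, 39, 42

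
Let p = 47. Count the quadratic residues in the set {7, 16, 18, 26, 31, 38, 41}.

(7/47) = +1 → QR.
(16/47) = +1 → QR.
(18/47) = +1 → QR.
(26/47) = -1 → non-residue.
(31/47) = -1 → non-residue.
(38/47) = -1 → non-residue.
(41/47) = -1 → non-residue.
Total quadratic residues among the 7: 3.

3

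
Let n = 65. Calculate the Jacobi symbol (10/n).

Pull out 2: since 65 ≡ 1 (mod 8), (2/65) = +1.
Reciprocity: 5 ≡ 1 and 65 ≡ 1 (mod 4), so (5/65) = +(65/5).
Reduce top mod 5: now compute (0/5).
Top reduces to 0: gcd > 1, so the symbol is 0.

0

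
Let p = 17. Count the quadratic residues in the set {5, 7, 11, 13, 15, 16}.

(5/17) = -1 → non-residue.
(7/17) = -1 → non-residue.
(11/17) = -1 → non-residue.
(13/17) = +1 → QR.
(15/17) = +1 → QR.
(16/17) = +1 → QR.
Total quadratic residues among the 6: 3.

3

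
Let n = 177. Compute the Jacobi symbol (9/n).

Reciprocity: 9 ≡ 1 and 177 ≡ 1 (mod 4), so (9/177) = +(177/9).
Reduce top mod 9: now compute (6/9).
Pull out 2: since 9 ≡ 1 (mod 8), (2/9) = +1.
Reciprocity: 3 ≡ 3 and 9 ≡ 1 (mod 4), so (3/9) = +(9/3).
Reduce top mod 3: now compute (0/3).
Top reduces to 0: gcd > 1, so the symbol is 0.

0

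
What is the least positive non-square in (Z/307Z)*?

(2/307) = −1, so 2 is the smallest positive non-residue mod 307.

2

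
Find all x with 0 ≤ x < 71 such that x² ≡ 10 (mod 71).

9, 62

Since 71 ≡ 3 (mod 4), a square root of 10 is 10^((71+1)/4) = 10^18 mod 71.
Repeated squaring: 10^2≡29, 10^4≡60, 10^8≡50, 10^16≡15 (mod 71).
10^18 = 10^(16+2) ≡ 9 (mod 71).
Check: 9² = 81 ≡ 10 (mod 71). The two roots are 9 and 62.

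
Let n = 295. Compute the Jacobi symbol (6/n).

Pull out 2: since 295 ≡ 7 (mod 8), (2/295) = +1.
Reciprocity: 3 ≡ 3 and 295 ≡ 3 (mod 4), so (3/295) = −(295/3).
Reduce top mod 3: now compute (1/3).
Reached (1/3) = 1. Collecting the sign flips along the way, the symbol is -1.

-1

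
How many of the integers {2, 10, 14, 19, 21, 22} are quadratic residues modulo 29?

(2/29) = -1 → non-residue.
(10/29) = -1 → non-residue.
(14/29) = -1 → non-residue.
(19/29) = -1 → non-residue.
(21/29) = -1 → non-residue.
(22/29) = +1 → QR.
Total quadratic residues among the 6: 1.

1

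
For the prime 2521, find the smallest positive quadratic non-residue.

11

(2/2521) = +1, so 2 is a residue.
(3/2521) = +1, so 3 is a residue.
(4/2521) = +1, so 4 is a residue.
(5/2521) = +1, so 5 is a residue.
(6/2521) = +1, so 6 is a residue.
(7/2521) = +1, so 7 is a residue.
(8/2521) = +1, so 8 is a residue.
(9/2521) = +1, so 9 is a residue.
(10/2521) = +1, so 10 is a residue.
(11/2521) = −1, so 11 is the smallest positive non-residue mod 2521.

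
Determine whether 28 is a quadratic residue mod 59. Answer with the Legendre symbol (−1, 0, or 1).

1

Pull out 2^2: since 59 ≡ 3 (mod 8), (2/59) = -1, so (2/59)^2 = +1.
Reciprocity: 7 ≡ 3 and 59 ≡ 3 (mod 4), so (7/59) = −(59/7).
Reduce top mod 7: now compute (3/7).
Reciprocity: 3 ≡ 3 and 7 ≡ 3 (mod 4), so (3/7) = −(7/3).
Reduce top mod 3: now compute (1/3).
Reached (1/3) = 1. Collecting the sign flips along the way, the symbol is +1.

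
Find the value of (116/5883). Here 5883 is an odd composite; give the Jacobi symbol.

Pull out 2^2: since 5883 ≡ 3 (mod 8), (2/5883) = -1, so (2/5883)^2 = +1.
Reciprocity: 29 ≡ 1 and 5883 ≡ 3 (mod 4), so (29/5883) = +(5883/29).
Reduce top mod 29: now compute (25/29).
Reciprocity: 25 ≡ 1 and 29 ≡ 1 (mod 4), so (25/29) = +(29/25).
Reduce top mod 25: now compute (4/25).
Pull out 2^2: since 25 ≡ 1 (mod 8), (2/25) = +1, so (2/25)^2 = +1.
Reached (1/25) = 1. Collecting the sign flips along the way, the symbol is +1.

1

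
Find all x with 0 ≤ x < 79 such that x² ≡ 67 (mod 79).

15, 64

Since 79 ≡ 3 (mod 4), a square root of 67 is 67^((79+1)/4) = 67^20 mod 79.
Repeated squaring: 67^2≡65, 67^4≡38, 67^8≡22, 67^16≡10 (mod 79).
67^20 = 67^(16+4) ≡ 64 (mod 79).
Check: 64² = 4096 ≡ 67 (mod 79). The two roots are 15 and 64.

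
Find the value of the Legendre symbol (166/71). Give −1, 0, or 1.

Euler's criterion: (166/71) ≡ 24^35 (mod 71).
24^2 ≡ 8 (mod 71)
24^4 ≡ 64 (mod 71)
24^8 ≡ 49 (mod 71)
24^16 ≡ 58 (mod 71)
24^32 ≡ 27 (mod 71)
24^35 = 24^(32+2+1) ≡ 1 (mod 71).
Result is 1, so (166/71) = 1.

1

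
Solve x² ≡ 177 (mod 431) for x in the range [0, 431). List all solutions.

120, 311

Since 431 ≡ 3 (mod 4), a square root of 177 is 177^((431+1)/4) = 177^108 mod 431.
Repeated squaring: 177^2≡297, 177^4≡285, 177^8≡197, 177^16≡19, 177^32≡361, 177^64≡159 (mod 431).
177^108 = 177^(64+32+8+4) ≡ 120 (mod 431).
Check: 120² = 14400 ≡ 177 (mod 431). The two roots are 120 and 311.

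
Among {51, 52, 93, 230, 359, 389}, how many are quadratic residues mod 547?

(51/547) = +1 → QR.
(52/547) = +1 → QR.
(93/547) = +1 → QR.
(230/547) = -1 → non-residue.
(359/547) = -1 → non-residue.
(389/547) = -1 → non-residue.
Total quadratic residues among the 6: 3.

3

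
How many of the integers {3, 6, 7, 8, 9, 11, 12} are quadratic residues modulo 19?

4

(3/19) = -1 → non-residue.
(6/19) = +1 → QR.
(7/19) = +1 → QR.
(8/19) = -1 → non-residue.
(9/19) = +1 → QR.
(11/19) = +1 → QR.
(12/19) = -1 → non-residue.
Total quadratic residues among the 7: 4.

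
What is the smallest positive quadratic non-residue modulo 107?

2

(2/107) = −1, so 2 is the smallest positive non-residue mod 107.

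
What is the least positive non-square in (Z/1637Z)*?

2

(2/1637) = −1, so 2 is the smallest positive non-residue mod 1637.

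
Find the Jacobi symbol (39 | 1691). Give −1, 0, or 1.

Reciprocity: 39 ≡ 3 and 1691 ≡ 3 (mod 4), so (39/1691) = −(1691/39).
Reduce top mod 39: now compute (14/39).
Pull out 2: since 39 ≡ 7 (mod 8), (2/39) = +1.
Reciprocity: 7 ≡ 3 and 39 ≡ 3 (mod 4), so (7/39) = −(39/7).
Reduce top mod 7: now compute (4/7).
Pull out 2^2: since 7 ≡ 7 (mod 8), (2/7) = +1, so (2/7)^2 = +1.
Reached (1/7) = 1. Collecting the sign flips along the way, the symbol is +1.

1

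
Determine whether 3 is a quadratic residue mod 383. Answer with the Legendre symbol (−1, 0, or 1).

1

Reciprocity: 3 ≡ 3 and 383 ≡ 3 (mod 4), so (3/383) = −(383/3).
Reduce top mod 3: now compute (2/3).
Pull out 2: since 3 ≡ 3 (mod 8), (2/3) = -1.
Reached (1/3) = 1. Collecting the sign flips along the way, the symbol is +1.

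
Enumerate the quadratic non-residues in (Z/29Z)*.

2, 3, 8, 10, 11, 12, 14, 15, 17, 18, 19, 21, 26, 27

Square k = 1,…,14 (k and 29−k give the same square):
1²=1, 2²=4, 3²=9, 4²=16, 5²=25, 6²≡7, 7²≡20, 8²≡6, 9²≡23, 10²≡13, 11²≡5, 12²≡28, 13²≡24, 14²≡22 (mod 29).
The residues are {1, 4, 5, 6, 7, 9, 13, 16, 20, 22, 23, 24, 25, 28}; the non-residues are the remaining 14 nonzero classes.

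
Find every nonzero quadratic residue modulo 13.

Square k = 1,…,6 (k and 13−k give the same square):
1²=1, 2²=4, 3²=9, 4²≡3, 5²≡12, 6²≡10 (mod 13).
So the quadratic residues mod 13 are {1, 3, 4, 9, 10, 12}.

1 3 4 9 10 12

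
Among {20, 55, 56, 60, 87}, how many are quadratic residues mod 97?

0

(20/97) = -1 → non-residue.
(55/97) = -1 → non-residue.
(56/97) = -1 → non-residue.
(60/97) = -1 → non-residue.
(87/97) = -1 → non-residue.
Total quadratic residues among the 5: 0.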